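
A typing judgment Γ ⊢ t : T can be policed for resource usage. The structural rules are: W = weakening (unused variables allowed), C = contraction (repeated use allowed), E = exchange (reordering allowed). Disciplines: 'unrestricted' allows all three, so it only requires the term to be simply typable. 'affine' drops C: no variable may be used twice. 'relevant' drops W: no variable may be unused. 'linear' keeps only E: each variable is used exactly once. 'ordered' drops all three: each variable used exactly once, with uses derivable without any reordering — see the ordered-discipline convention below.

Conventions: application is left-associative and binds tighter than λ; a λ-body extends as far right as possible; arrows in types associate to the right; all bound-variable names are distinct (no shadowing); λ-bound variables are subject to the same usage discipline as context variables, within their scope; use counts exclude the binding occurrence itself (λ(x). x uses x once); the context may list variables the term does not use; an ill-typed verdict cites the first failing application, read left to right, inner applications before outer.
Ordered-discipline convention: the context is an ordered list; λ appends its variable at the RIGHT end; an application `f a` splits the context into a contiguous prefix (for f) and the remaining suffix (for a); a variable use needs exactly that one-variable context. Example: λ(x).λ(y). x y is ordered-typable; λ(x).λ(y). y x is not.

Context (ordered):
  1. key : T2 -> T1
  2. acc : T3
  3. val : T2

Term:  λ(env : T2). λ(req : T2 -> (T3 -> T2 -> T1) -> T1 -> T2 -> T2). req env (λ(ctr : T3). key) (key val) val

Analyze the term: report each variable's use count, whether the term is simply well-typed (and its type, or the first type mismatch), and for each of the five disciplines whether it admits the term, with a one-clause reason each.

counts: key: 2; acc: 0; val: 2; env [bound]: 1; req [bound]: 1; ctr [bound]: 0
use order (left to right): req, env, key, key, val, val
typing: ✓ — T2 -> (T2 -> (T3 -> T2 -> T1) -> T1 -> T2 -> T2) -> T2
ordered: ✗ — key ×2, val ×2 used more than once (contraction); acc, ctr never used (weakening)
linear: ✗ — key ×2, val ×2 used more than once (contraction); acc, ctr never used (weakening)
affine: ✗ — key ×2, val ×2 used more than once (contraction)
relevant: ✗ — acc, ctr never used (weakening)
unrestricted: ✓ — type-checks (T2 -> (T2 -> (T3 -> T2 -> T1) -> T1 -> T2 -> T2) -> T2) and nothing is barred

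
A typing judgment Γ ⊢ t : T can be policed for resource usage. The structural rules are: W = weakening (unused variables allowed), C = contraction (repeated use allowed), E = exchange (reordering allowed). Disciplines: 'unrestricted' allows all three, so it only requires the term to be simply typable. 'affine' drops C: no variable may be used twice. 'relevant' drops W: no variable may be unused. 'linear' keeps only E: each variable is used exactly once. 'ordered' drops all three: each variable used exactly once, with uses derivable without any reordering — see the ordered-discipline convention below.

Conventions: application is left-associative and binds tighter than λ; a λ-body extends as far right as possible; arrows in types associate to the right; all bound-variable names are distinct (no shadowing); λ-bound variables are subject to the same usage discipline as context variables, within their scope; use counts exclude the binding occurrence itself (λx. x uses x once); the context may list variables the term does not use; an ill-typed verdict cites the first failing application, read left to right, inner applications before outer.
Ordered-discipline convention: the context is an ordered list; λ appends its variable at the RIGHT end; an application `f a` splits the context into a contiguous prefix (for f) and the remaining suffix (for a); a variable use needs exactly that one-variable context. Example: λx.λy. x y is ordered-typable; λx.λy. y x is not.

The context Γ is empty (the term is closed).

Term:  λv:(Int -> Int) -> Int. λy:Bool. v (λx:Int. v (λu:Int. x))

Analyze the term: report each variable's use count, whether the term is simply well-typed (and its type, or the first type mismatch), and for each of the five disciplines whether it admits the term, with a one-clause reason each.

counts: v [bound]: 2×, y [bound]: 0×, x [bound]: 1×, u [bound]: 0×
order of uses: v, v, x
typing: well-typed — term : ((Int -> Int) -> Int) -> Bool -> Int
ordered ✗ (repeated use of v ×2; y, u left unused)
linear ✗ (repeated use of v ×2; y, u left unused)
affine ✗ (repeated use of v ×2)
relevant ✗ (y, u left unused)
unrestricted ✓ (well-typed at ((Int -> Int) -> Int) -> Bool -> Int; no restrictions here)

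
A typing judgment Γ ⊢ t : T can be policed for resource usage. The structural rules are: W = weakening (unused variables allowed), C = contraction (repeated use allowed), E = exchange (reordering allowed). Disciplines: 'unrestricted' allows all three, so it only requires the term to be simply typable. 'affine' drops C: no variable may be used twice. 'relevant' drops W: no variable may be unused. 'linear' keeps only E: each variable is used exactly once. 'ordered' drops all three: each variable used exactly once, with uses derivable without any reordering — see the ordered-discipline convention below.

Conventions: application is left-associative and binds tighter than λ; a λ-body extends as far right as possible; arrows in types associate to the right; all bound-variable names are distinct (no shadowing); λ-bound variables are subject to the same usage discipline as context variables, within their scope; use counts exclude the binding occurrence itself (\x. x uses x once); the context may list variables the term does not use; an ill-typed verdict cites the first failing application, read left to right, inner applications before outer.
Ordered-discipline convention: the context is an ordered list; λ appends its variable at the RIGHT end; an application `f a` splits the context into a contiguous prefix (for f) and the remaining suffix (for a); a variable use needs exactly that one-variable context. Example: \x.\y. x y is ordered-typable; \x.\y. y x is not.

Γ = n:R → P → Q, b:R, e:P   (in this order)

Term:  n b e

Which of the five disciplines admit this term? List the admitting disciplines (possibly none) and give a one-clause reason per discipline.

admitted in: ordered, linear, affine, relevant, unrestricted
usage: n ×1, b ×1, e ×1
left-to-right use order: n, b, e
typing: the term checks, with type Q
ordered: ✓, n, b, e: once each, no exchange needed
linear: ✓, each of n, b, e used exactly once
affine: ✓, none of n, b, e used more than once
relevant: ✓, at least one use each (n, b, e)
unrestricted: ✓, simply typable at Q; W, C, E all held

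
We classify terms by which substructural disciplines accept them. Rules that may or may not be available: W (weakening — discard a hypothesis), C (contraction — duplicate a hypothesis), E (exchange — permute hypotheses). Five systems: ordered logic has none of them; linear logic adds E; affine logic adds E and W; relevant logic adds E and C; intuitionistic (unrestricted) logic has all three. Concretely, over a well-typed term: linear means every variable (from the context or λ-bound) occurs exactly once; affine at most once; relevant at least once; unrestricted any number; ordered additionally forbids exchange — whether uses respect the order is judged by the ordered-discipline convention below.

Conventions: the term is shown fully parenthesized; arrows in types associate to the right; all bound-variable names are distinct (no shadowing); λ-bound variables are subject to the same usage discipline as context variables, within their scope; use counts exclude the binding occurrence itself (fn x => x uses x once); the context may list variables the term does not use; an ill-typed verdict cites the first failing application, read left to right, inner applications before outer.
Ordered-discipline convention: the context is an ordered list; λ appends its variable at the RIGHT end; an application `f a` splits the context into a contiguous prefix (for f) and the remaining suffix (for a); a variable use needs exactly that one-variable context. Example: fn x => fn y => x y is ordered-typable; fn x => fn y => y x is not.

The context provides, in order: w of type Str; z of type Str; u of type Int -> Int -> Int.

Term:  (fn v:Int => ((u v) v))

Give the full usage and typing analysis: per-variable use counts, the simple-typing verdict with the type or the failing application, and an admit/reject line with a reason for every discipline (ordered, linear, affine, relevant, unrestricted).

counts: w ×0; z ×0; u ×1; v (bound) ×2
order of uses: u, v, v
typing: ✓ — Int -> Int
ordered: ✗, repeated use of v ×2; needs weakening: w, z unused
linear: ✗, repeated use of v ×2; needs weakening: w, z unused
affine: ✗, repeated use of v ×2
relevant: ✗, needs weakening: w, z unused
unrestricted: ✓, typability at Int -> Int is all that's needed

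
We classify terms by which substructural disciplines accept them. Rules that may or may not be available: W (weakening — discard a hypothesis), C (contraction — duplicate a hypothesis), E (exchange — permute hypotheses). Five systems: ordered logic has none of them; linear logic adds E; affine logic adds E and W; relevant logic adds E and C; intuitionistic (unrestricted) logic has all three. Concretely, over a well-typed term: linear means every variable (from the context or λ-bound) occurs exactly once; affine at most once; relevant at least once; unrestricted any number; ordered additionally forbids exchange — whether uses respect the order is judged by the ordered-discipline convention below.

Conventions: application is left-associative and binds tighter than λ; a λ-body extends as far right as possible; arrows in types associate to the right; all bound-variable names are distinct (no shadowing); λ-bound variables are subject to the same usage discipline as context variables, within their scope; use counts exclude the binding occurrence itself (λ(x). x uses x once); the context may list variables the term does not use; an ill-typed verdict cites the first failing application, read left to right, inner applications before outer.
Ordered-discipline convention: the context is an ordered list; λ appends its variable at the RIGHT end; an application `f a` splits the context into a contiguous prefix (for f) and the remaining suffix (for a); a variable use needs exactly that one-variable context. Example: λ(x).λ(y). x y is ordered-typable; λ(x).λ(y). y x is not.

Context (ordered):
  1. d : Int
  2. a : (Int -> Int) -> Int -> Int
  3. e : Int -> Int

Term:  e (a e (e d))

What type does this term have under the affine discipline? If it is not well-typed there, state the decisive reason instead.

not well-typed under affine — repeated use of e ×3
variable uses: d=1, a=1, e=3
order of uses: e, a, e, e, d
typing: the term checks, with type Int
summary: ordered ✗, linear ✗, affine ✗, relevant ✓, unrestricted ✓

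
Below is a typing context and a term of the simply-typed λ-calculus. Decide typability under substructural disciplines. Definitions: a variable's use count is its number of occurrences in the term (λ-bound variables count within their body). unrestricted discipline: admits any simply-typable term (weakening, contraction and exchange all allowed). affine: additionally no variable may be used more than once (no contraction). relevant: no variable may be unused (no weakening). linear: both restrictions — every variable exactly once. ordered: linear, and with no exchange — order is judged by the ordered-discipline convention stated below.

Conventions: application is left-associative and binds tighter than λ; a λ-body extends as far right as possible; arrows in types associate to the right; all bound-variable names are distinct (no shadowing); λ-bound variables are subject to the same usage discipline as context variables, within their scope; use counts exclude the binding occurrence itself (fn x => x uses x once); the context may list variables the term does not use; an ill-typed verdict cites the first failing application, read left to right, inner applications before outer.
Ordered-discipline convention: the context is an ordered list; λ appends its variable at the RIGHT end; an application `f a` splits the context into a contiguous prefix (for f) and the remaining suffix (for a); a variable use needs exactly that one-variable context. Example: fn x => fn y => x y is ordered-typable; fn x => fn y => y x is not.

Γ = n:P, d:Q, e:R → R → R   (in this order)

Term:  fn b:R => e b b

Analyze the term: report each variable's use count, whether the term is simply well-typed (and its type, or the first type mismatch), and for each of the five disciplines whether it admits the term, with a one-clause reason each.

usage: n: 0×; d: 0×; e: 1×; b (bound): 2×
order of uses: e, b, b
typing: well-typed — term : R → R
ordered: ✗, uses contraction: b ×2; unused: n, d — weakening required
linear: ✗, uses contraction: b ×2; unused: n, d — weakening required
affine: ✗, uses contraction: b ×2
relevant: ✗, unused: n, d — weakening required
unrestricted: ✓, typability at R → R is all that's needed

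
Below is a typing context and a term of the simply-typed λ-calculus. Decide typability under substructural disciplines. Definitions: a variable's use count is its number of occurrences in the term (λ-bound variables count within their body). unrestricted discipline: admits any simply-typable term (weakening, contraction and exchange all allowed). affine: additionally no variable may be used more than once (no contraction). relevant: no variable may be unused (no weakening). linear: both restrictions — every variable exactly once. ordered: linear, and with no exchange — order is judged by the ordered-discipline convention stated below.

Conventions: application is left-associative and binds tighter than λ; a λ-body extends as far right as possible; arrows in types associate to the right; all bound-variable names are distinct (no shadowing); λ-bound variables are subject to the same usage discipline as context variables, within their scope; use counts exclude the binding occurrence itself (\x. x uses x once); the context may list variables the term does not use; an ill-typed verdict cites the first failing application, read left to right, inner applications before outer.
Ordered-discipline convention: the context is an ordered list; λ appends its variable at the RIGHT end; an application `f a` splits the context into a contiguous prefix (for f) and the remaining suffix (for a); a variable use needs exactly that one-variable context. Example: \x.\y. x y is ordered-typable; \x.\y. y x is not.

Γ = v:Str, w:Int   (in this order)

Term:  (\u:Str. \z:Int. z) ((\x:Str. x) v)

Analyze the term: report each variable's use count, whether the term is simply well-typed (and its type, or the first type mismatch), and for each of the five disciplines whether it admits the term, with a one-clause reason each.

use counts: v=1, w=0, u (λ-bound)=0, z (λ-bound)=1, x (λ-bound)=1
use order (left to right): z, x, v
typing: well-typed — term : Int → Int
ordered: ✗, w, u left unused
linear: ✗, w, u left unused
affine: ✓, none of v, w, u, z, x used more than once
relevant: ✗, w, u left unused
unrestricted: ✓, simply typable at Int → Int; W, C, E all held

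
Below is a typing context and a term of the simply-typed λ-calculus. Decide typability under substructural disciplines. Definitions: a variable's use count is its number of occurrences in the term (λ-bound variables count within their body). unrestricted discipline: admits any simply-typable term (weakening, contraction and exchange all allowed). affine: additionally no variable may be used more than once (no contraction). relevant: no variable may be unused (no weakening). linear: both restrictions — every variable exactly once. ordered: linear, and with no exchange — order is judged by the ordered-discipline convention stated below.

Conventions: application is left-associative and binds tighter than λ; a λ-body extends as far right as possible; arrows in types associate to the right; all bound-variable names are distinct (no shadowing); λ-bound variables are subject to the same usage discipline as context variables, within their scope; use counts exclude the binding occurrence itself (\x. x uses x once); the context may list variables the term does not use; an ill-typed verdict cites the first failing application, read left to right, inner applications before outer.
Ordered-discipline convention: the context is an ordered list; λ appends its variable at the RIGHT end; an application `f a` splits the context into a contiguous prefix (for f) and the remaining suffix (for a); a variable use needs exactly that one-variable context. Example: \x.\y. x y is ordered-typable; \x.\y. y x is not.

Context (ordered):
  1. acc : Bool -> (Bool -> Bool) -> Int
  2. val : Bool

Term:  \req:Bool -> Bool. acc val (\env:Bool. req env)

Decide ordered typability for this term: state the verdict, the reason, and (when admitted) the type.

yes — single-use (acc, val, req, env), ordered derivation ok; term : (Bool -> Bool) -> Int
counts: acc: 1×, val: 1×, req [bound]: 1×, env [bound]: 1×
order of uses: acc, val, req, env
typing: well-typed at (Bool -> Bool) -> Int
per-discipline verdicts: ordered ✓; linear ✓; affine ✓; relevant ✓; unrestricted ✓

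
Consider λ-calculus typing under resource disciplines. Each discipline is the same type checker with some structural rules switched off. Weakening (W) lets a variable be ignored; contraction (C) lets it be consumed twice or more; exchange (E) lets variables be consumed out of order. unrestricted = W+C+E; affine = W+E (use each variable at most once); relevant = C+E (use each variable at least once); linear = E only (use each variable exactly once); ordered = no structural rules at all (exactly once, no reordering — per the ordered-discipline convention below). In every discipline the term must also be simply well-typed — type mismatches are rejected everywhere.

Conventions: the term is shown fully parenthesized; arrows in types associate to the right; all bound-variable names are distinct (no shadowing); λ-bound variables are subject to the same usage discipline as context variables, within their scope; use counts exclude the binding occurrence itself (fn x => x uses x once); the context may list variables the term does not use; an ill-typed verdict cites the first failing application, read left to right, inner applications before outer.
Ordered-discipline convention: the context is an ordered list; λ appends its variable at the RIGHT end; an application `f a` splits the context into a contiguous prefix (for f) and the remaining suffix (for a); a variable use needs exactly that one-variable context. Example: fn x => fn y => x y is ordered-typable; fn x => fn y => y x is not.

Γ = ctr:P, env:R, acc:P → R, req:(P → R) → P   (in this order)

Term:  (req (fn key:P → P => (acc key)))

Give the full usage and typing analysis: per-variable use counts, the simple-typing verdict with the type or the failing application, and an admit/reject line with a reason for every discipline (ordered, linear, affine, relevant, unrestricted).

counts: ctr=0; env=0; acc=1; req=1; key (λ-bound)=1
left-to-right use order: req, acc, key
typing: ill-typed: a function awaiting P gets P → P
ordered: ✗ — a type mismatch blocks all five
linear: ✗ — the type mismatch rejects it
affine: ✗ — not simply typable
relevant: ✗ — fails simple typing
unrestricted: ✗ — a type mismatch blocks all five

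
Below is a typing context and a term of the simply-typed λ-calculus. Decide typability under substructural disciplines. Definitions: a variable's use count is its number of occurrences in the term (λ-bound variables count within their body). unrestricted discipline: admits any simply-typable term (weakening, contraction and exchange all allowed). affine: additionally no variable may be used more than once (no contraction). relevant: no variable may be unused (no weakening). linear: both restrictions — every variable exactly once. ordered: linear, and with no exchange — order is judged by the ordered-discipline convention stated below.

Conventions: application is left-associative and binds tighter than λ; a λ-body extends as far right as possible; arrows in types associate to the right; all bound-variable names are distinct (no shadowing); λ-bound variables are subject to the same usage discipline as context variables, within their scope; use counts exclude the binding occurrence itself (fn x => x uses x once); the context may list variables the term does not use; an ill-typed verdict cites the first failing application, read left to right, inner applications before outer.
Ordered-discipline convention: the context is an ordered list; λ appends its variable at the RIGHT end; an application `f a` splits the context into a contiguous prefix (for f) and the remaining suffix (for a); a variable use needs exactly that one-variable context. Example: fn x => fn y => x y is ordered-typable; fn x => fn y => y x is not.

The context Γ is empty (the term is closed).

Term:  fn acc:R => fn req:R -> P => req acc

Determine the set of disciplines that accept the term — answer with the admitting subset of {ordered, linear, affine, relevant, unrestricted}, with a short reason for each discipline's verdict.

accepted by: linear, affine, relevant, unrestricted
counts: acc (λ-bound): 1, req (λ-bound): 1
order of uses: req, acc
typing: well-typed at R -> (R -> P) -> P
ordered: ✗, no ordered split (uses run req, acc)
linear: ✓, each of acc, req used exactly once
affine: ✓, no duplicate uses among acc, req
relevant: ✓, every one of acc, req appears
unrestricted: ✓, typability at R -> (R -> P) -> P is all that's needed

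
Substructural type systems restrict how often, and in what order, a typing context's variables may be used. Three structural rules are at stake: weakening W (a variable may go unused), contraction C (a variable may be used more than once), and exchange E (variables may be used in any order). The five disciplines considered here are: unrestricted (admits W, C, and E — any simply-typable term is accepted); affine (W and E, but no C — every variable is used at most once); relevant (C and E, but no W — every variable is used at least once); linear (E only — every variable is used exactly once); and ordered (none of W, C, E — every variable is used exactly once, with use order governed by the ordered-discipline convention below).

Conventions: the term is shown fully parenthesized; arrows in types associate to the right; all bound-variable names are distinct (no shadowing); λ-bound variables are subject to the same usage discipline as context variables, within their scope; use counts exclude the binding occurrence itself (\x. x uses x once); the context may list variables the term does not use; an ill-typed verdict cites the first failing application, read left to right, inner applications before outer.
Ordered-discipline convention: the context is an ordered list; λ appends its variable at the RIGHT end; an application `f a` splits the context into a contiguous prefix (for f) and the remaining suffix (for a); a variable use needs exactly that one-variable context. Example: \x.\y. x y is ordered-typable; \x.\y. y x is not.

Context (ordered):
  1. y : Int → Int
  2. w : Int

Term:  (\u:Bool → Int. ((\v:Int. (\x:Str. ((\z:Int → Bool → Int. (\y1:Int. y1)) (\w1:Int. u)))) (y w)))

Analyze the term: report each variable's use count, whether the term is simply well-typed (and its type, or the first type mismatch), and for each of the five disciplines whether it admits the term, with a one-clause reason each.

variable uses: y: 1×, w: 1×, u (λ-bound): 1×, v (λ-bound): 0×, x (λ-bound): 0×, z (λ-bound): 0×, y1 (λ-bound): 1×, w1 (λ-bound): 0×
left-to-right use order: y1, u, y, w
typing: ✓ — (Bool → Int) → Str → Int → Int
ordered: ✗ — needs weakening: v, x, z, w1 unused
linear: ✗ — needs weakening: v, x, z, w1 unused
affine: ✓ — no duplicate uses among y, w, u, v, x, z, y1, w1
relevant: ✗ — needs weakening: v, x, z, w1 unused
unrestricted: ✓ — typability at (Bool → Int) → Str → Int → Int is all that's needed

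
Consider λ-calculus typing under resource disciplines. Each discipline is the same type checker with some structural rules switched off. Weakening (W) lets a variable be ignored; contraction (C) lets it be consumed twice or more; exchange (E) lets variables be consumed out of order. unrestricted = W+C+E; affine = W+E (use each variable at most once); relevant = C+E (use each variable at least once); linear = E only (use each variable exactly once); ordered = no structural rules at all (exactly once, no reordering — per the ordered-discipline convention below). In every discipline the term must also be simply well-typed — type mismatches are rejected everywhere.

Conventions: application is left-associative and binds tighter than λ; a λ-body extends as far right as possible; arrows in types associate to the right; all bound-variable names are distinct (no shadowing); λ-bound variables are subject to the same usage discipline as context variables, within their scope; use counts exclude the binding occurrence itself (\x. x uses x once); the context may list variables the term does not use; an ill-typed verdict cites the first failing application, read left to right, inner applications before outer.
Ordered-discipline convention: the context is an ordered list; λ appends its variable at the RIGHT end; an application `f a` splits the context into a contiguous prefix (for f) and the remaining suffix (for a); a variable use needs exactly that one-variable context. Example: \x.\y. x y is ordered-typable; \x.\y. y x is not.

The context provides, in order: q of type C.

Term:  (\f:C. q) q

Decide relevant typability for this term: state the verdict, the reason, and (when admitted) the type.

no — f never used (weakening)
use counts: q: 2, f [bound]: 0
left-to-right use order: q, q
typing: ✓ — C
all disciplines: ordered ✗, linear ✗, affine ✗, relevant ✗, unrestricted ✓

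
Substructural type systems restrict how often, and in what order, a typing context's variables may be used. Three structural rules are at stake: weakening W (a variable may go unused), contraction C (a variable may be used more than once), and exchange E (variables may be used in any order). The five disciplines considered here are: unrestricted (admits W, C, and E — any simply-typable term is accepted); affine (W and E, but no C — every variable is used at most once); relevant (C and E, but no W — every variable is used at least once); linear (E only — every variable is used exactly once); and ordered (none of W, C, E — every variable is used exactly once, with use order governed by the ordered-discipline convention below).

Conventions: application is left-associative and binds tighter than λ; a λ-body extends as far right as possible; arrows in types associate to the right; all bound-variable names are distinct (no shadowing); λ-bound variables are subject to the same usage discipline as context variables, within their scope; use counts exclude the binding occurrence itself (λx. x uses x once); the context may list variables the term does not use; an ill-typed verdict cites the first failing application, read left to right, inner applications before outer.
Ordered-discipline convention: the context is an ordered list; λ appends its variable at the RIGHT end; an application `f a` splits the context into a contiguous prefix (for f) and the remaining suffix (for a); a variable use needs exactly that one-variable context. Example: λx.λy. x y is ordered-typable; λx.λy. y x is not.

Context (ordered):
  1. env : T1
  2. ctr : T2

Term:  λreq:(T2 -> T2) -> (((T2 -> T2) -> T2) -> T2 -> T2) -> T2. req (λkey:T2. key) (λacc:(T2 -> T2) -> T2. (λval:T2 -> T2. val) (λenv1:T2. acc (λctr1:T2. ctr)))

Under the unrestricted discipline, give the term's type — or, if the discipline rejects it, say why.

term : ((T2 -> T2) -> (((T2 -> T2) -> T2) -> T2 -> T2) -> T2) -> T2
usage: env: 0; ctr: 1; req [bound]: 1; key [bound]: 1; acc [bound]: 1; val [bound]: 1; env1 [bound]: 0; ctr1 [bound]: 0
left-to-right use order: req, key, val, acc, ctr
typing: well-typed at ((T2 -> T2) -> (((T2 -> T2) -> T2) -> T2 -> T2) -> T2) -> T2
summary: ordered ✗, linear ✗, affine ✓, relevant ✗, unrestricted ✓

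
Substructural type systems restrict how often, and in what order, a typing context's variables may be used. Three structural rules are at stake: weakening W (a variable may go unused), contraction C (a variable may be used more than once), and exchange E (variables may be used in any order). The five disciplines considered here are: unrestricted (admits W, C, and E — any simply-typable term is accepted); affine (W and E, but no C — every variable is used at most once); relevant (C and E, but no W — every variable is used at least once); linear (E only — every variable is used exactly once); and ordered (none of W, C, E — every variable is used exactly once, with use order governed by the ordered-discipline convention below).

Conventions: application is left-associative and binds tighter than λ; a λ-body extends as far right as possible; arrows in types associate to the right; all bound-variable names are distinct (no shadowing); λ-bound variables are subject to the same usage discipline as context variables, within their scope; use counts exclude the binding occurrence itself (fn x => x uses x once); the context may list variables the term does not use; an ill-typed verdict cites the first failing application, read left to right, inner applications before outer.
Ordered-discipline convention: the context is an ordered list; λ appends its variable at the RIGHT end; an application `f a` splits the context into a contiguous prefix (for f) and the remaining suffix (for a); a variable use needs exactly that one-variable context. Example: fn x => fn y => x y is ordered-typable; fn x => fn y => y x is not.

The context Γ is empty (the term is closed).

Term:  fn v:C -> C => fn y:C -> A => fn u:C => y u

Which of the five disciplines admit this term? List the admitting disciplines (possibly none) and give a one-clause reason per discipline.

admitted by: affine, unrestricted
counts: v [bound]: 0×, y [bound]: 1×, u [bound]: 1×
uses in reading order: y, u
typing: the term checks, with type (C -> C) -> (C -> A) -> C -> A
ordered: ✗ — unused: v — weakening required
linear: ✗ — unused: v — weakening required
affine: ✓ — no duplicate uses among v, y, u
relevant: ✗ — unused: v — weakening required
unrestricted: ✓ — type-checks ((C -> C) -> (C -> A) -> C -> A) and nothing is barred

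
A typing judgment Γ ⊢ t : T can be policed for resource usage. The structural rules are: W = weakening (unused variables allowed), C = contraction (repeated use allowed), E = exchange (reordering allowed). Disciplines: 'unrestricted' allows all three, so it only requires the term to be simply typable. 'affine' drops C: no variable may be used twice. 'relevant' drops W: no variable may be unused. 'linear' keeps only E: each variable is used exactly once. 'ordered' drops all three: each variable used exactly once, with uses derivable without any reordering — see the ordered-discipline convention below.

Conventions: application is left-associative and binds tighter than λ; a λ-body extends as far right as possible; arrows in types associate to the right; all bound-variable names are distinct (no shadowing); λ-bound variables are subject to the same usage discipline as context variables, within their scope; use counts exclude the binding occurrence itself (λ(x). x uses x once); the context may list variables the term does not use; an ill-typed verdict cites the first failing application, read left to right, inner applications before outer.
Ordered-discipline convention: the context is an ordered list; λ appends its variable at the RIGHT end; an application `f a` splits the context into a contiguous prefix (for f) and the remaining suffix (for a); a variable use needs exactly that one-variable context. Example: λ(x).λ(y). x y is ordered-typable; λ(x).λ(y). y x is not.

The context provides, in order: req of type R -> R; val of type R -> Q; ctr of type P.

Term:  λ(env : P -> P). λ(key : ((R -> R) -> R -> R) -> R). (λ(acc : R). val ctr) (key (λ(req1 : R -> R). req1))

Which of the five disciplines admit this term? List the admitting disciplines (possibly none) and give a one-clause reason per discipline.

admitted by: none
variable uses: req ×0; val ×1; ctr ×1; env [bound] ×0; key [bound] ×1; acc [bound] ×0; req1 [bound] ×1
order of uses: val, ctr, key, req1
typing: ill-typed: an application expects R but receives P
ordered: ✗, not simply typable
linear: ✗, fails simple typing
affine: ✗, a type mismatch blocks all five
relevant: ✗, the type mismatch rejects it
unrestricted: ✗, not simply typable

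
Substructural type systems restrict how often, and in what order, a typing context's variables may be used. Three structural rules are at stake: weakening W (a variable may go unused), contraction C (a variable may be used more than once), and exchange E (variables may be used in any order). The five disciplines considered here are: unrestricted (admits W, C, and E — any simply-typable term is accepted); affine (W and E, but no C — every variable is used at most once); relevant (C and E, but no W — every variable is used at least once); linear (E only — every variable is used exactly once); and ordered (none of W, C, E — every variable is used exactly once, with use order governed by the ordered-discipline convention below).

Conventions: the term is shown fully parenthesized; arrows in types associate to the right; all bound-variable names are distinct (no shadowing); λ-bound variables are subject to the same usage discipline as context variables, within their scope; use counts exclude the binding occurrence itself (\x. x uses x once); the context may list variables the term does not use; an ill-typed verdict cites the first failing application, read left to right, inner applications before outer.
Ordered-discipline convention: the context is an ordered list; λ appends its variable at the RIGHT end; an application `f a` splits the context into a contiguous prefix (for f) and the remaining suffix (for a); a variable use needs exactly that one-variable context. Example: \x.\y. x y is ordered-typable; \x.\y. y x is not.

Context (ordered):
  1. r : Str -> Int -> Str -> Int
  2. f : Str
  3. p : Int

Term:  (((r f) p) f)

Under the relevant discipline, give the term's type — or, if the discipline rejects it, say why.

term : Int
use counts: r ×1; f ×2; p ×1
left-to-right use order: r, f, p, f
typing: ✓ — Int
summary: ordered ✗, linear ✗, affine ✗, relevant ✓, unrestricted ✓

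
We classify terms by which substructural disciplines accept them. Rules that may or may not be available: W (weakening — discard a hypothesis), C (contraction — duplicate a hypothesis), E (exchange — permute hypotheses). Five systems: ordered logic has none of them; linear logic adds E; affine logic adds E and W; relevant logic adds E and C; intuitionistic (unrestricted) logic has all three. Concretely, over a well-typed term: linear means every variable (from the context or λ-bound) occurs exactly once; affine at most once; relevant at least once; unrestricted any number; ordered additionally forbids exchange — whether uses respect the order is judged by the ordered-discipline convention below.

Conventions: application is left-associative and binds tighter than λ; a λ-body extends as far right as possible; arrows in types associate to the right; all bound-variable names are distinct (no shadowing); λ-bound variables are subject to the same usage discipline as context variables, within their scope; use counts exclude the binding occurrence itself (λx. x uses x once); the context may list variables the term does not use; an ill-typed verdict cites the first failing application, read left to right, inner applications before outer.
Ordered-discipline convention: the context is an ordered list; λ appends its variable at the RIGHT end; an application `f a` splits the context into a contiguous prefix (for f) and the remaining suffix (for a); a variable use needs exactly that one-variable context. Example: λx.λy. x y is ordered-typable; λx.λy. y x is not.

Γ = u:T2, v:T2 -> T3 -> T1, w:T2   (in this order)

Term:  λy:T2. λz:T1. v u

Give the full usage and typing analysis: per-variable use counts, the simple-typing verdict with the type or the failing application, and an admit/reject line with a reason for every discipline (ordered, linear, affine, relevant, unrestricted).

usage: u ×1, v ×1, w ×0, y (bound) ×0, z (bound) ×0
left-to-right use order: v, u
typing: ✓ — T2 -> T1 -> T3 -> T1
ordered ✗ (w, y, z never used (weakening))
linear ✗ (w, y, z never used (weakening))
affine ✓ (at most one use each (u, v, w, y, z))
relevant ✗ (w, y, z never used (weakening))
unrestricted ✓ (type-checks (T2 -> T1 -> T3 -> T1) and nothing is barred)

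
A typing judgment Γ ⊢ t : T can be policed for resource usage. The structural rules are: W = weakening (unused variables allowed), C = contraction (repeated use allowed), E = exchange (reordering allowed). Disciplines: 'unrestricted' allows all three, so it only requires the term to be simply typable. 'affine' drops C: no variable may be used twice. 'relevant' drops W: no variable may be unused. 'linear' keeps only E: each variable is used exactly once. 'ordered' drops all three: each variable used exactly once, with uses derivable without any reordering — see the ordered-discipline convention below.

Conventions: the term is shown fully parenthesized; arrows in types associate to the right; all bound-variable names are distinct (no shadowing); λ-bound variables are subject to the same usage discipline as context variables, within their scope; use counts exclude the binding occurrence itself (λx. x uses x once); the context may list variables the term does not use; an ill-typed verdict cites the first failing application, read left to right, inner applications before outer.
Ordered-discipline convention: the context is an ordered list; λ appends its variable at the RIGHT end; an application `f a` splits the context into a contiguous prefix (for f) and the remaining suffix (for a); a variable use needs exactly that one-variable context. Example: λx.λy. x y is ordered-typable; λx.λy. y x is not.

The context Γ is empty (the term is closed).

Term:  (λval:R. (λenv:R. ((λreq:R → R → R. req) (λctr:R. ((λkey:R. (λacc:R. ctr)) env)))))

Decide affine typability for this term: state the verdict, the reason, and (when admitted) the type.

yes — val, env, req, ctr, key, acc: no repeats, contraction unneeded; term : R → R → R → R → R
counts: val (bound): 0×, env (bound): 1×, req (bound): 1×, ctr (bound): 1×, key (bound): 0×, acc (bound): 0×
uses in reading order: req, ctr, env
typing: well-typed at R → R → R → R → R
per-discipline verdicts: ordered ✗ · linear ✗ · affine ✓ · relevant ✗ · unrestricted ✓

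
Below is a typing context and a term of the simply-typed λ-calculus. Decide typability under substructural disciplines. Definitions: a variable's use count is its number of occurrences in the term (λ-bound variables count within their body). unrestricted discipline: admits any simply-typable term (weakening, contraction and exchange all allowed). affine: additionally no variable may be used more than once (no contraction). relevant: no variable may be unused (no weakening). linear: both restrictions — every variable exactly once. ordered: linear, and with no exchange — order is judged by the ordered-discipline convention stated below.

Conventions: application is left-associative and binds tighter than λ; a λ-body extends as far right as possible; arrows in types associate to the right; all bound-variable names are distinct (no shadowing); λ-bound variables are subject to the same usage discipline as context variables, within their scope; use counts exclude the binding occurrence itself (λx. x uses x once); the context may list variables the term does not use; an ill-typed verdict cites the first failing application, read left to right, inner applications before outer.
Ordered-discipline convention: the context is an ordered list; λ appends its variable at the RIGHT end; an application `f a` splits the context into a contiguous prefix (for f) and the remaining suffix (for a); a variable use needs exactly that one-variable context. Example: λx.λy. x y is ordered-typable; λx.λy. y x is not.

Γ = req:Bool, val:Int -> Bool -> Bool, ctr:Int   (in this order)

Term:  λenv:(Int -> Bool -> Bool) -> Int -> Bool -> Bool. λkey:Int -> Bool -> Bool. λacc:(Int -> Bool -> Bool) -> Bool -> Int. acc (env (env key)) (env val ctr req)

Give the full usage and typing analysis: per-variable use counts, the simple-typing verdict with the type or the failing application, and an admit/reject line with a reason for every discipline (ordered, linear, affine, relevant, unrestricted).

variable uses: req=1; val=1; ctr=1; env (λ-bound)=3; key (λ-bound)=1; acc (λ-bound)=1
order of uses: acc, env, env, key, env, val, ctr, req
typing: well-typed at ((Int -> Bool -> Bool) -> Int -> Bool -> Bool) -> (Int -> Bool -> Bool) -> ((Int -> Bool -> Bool) -> Bool -> Int) -> Int
ordered: ✗, needs contraction — env ×3
linear: ✗, needs contraction — env ×3
affine: ✗, needs contraction — env ×3
relevant: ✓, none of req, val, ctr, env, key, acc goes unused
unrestricted: ✓, type-checks (((Int -> Bool -> Bool) -> Int -> Bool -> Bool) -> (Int -> Bool -> Bool) -> ((Int -> Bool -> Bool) -> Bool -> Int) -> Int) and nothing is barred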